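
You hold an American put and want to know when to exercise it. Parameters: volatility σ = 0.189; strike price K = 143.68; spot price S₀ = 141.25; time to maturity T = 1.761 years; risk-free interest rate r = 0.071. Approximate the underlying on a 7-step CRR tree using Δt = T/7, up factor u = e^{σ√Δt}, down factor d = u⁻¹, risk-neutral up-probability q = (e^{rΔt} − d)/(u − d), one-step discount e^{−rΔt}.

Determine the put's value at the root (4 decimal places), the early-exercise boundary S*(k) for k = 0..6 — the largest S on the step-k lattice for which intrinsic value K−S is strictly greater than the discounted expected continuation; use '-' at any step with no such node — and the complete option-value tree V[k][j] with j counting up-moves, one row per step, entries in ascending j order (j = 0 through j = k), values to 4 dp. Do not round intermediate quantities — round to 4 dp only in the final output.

price = 9.5566
boundary = - - 116.8555 106.2869 116.8555 128.4751 116.8555
tree:
9.5566
16.2684 4.8203
26.8245 8.8583 1.9414
37.3931 15.7405 3.9721 0.4785
47.0059 26.8245 7.9174 1.1360 0.0000
55.7493 37.3931 15.2049 2.6972 0.0000 0.0000
63.7020 47.0059 26.8245 6.4040 0.0000 0.0000 0.0000
70.9353 55.7493 37.3931 15.2049 0.0000 0.0000 0.0000 0.0000

Δt=0.25157  u=1.09944  d=0.90956  q=0.57123  discount=0.98230
step 7 (expiry): payoffs max(K−S,0) = 70.9353 55.7493 37.3931 15.2049 0.0000 0.0000 0.0000 0.0000
step 6: (k=6,j=0): S=79.9780, (K−S)⁺=63.7020, hold=61.1584 ⇒ V=63.7020 exercise | (k=6,j=1): S=96.6741, (K−S)⁺=47.0059, hold=44.4624 ⇒ V=47.0059 exercise | (k=6,j=2): S=116.8555, (K−S)⁺=26.8245, hold=24.2809 ⇒ V=26.8245 exercise | (k=6,j=3): S=141.2500, (K−S)⁺=2.4300, hold=6.4040 ⇒ V=6.4040 continue | (k=6,j=4): S=170.7370, (K−S)⁺=0.0000, hold=0.0000 ⇒ V=0.0000 continue | (k=6,j=5): S=206.3797, (K−S)⁺=0.0000, hold=0.0000 ⇒ V=0.0000 continue | (k=6,j=6): S=249.4630, (K−S)⁺=0.0000, hold=0.0000 ⇒ V=0.0000 continue  boundary S*=116.8555
step 5: (k=5,j=0): S=87.9307, (K−S)⁺=55.7493, hold=53.2058 ⇒ V=55.7493 exercise | (k=5,j=1): S=106.2869, (K−S)⁺=37.3931, hold=34.8496 ⇒ V=37.3931 exercise | (k=5,j=2): S=128.4751, (K−S)⁺=15.2049, hold=14.8912 ⇒ V=15.2049 exercise | (k=5,j=3): S=155.2952, (K−S)⁺=0.0000, hold=2.6972 ⇒ V=2.6972 continue | (k=5,j=4): S=187.7143, (K−S)⁺=0.0000, hold=0.0000 ⇒ V=0.0000 continue | (k=5,j=5): S=226.9011, (K−S)⁺=0.0000, hold=0.0000 ⇒ V=0.0000 continue  boundary S*=128.4751
step 4: (k=4,j=0): S=96.6741, (K−S)⁺=47.0059, hold=44.4624 ⇒ V=47.0059 exercise | (k=4,j=1): S=116.8555, (K−S)⁺=26.8245, hold=24.2809 ⇒ V=26.8245 exercise | (k=4,j=2): S=141.2500, (K−S)⁺=2.4300, hold=7.9174 ⇒ V=7.9174 continue | (k=4,j=3): S=170.7370, (K−S)⁺=0.0000, hold=1.1360 ⇒ V=1.1360 continue | (k=4,j=4): S=206.3797, (K−S)⁺=0.0000, hold=0.0000 ⇒ V=0.0000 continue  boundary S*=116.8555
step 3: (k=3,j=0): S=106.2869, (K−S)⁺=37.3931, hold=34.8496 ⇒ V=37.3931 exercise | (k=3,j=1): S=128.4751, (K−S)⁺=15.2049, hold=15.7405 ⇒ V=15.7405 continue | (k=3,j=2): S=155.2952, (K−S)⁺=0.0000, hold=3.9721 ⇒ V=3.9721 continue | (k=3,j=3): S=187.7143, (K−S)⁺=0.0000, hold=0.4785 ⇒ V=0.4785 continue  boundary S*=106.2869
step 2: (k=2,j=0): S=116.8555, (K−S)⁺=26.8245, hold=24.5814 ⇒ V=26.8245 exercise | (k=2,j=1): S=141.2500, (K−S)⁺=2.4300, hold=8.8583 ⇒ V=8.8583 continue | (k=2,j=2): S=170.7370, (K−S)⁺=0.0000, hold=1.9414 ⇒ V=1.9414 continue  boundary S*=116.8555
step 1: (k=1,j=0): S=128.4751, (K−S)⁺=15.2049, hold=16.2684 ⇒ V=16.2684 continue | (k=1,j=1): S=155.2952, (K−S)⁺=0.0000, hold=4.8203 ⇒ V=4.8203 continue  boundary S*=-
step 0: (k=0,j=0): S=141.2500, (K−S)⁺=2.4300, hold=9.5566 ⇒ V=9.5566 continue  boundary S*=-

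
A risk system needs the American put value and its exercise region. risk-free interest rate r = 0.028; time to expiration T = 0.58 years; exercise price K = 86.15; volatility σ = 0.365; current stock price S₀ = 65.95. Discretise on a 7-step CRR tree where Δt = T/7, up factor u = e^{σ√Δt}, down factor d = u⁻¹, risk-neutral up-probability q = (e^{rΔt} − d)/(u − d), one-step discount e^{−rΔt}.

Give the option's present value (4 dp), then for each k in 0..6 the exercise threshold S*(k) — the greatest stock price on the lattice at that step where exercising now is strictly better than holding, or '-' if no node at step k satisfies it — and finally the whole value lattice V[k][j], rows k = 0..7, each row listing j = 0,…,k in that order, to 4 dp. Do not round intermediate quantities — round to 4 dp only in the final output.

price = 21.3582
boundary = - - 53.4511 59.3725 53.4511 59.3725 65.9500
tree:
21.3582
26.8870 15.5847
32.6989 20.8393 10.0750
38.0298 26.7775 14.6285 5.2842
42.8290 32.6989 20.3364 8.6325 1.7511
47.1496 38.0298 26.7775 13.5887 3.4067 0.0000
51.0393 42.8290 32.6989 20.2000 6.6276 0.0000 0.0000
54.5410 47.1496 38.0298 26.7775 12.8939 0.0000 0.0000 0.0000

Δt=0.08286, u=1.11078, d=0.90027, q=0.48479, disc=e^(-rΔt)=0.99768
k=7 terminal: V=max(K-S,0) → 54.5410 47.1496 38.0298 26.7775 12.8939 0.0000 0.0000 0.0000
k=6: j=0 S=35.1107 intr=51.0393 cont=50.8396 V=51.0393[EX]; j=1 S=43.3210 intr=42.8290 cont=42.6294 V=42.8290[EX]; j=2 S=53.4511 intr=32.6989 cont=32.4993 V=32.6989[EX]; j=3 S=65.9500 intr=20.2000 cont=20.0004 V=20.2000[EX]; j=4 S=81.3716 intr=4.7784 cont=6.6276 V=6.6276[hold]; j=5 S=100.3994 intr=0.0000 cont=0.0000 V=0.0000[hold]; j=6 S=123.8767 intr=0.0000 cont=0.0000 V=0.0000[hold]  S*(6)=65.9500
k=5: j=0 S=39.0004 intr=47.1496 cont=46.9500 V=47.1496[EX]; j=1 S=48.1202 intr=38.0298 cont=37.8302 V=38.0298[EX]; j=2 S=59.3725 intr=26.7775 cont=26.5778 V=26.7775[EX]; j=3 S=73.2561 intr=12.8939 cont=13.5887 V=13.5887[hold]; j=4 S=90.3862 intr=0.0000 cont=3.4067 V=3.4067[hold]; j=5 S=111.5220 intr=0.0000 cont=0.0000 V=0.0000[hold]  S*(5)=59.3725
k=4: j=0 S=43.3210 intr=42.8290 cont=42.6294 V=42.8290[EX]; j=1 S=53.4511 intr=32.6989 cont=32.4993 V=32.6989[EX]; j=2 S=65.9500 intr=20.2000 cont=20.3364 V=20.3364[hold]; j=3 S=81.3716 intr=4.7784 cont=8.6325 V=8.6325[hold]; j=4 S=100.3994 intr=0.0000 cont=1.7511 V=1.7511[hold]  S*(4)=53.4511
k=3: j=0 S=48.1202 intr=38.0298 cont=37.8302 V=38.0298[EX]; j=1 S=59.3725 intr=26.7775 cont=26.6438 V=26.7775[EX]; j=2 S=73.2561 intr=12.8939 cont=14.6285 V=14.6285[hold]; j=3 S=90.3862 intr=0.0000 cont=5.2842 V=5.2842[hold]  S*(3)=59.3725
k=2: j=0 S=53.4511 intr=32.6989 cont=32.4993 V=32.6989[EX]; j=1 S=65.9500 intr=20.2000 cont=20.8393 V=20.8393[hold]; j=2 S=81.3716 intr=4.7784 cont=10.0750 V=10.0750[hold]  S*(2)=53.4511
k=1: j=0 S=59.3725 intr=26.7775 cont=26.8870 V=26.8870[hold]; j=1 S=73.2561 intr=12.8939 cont=15.5847 V=15.5847[hold]  S*(1)=-
k=0: j=0 S=65.9500 intr=20.2000 cont=21.3582 V=21.3582[hold]  S*(0)=-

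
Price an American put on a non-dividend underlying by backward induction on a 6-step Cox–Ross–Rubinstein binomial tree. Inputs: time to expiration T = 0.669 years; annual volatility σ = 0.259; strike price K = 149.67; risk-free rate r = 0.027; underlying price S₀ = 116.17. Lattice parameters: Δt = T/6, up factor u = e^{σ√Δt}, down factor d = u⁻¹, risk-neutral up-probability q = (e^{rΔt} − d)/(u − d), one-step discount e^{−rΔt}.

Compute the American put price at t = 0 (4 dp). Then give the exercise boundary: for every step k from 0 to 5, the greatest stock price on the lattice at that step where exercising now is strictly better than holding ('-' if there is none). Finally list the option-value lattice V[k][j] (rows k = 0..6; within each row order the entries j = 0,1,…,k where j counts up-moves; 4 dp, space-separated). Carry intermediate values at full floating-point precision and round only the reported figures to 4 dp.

Δt=0.11150, u=1.09033, d=0.91715, q=0.49580, disc=e^(-rΔt)=0.99699
k=6 terminal: V=max(K-S,0) → 80.5289 67.4731 51.9520 33.5000 11.5638 0.0000 0.0000
k=5: j=0 S=75.3869 intr=74.2831 cont=73.8332 V=74.2831[EX]; j=1 S=89.6221 intr=60.0479 cont=59.5980 V=60.0479[EX]; j=2 S=106.5453 intr=43.1247 cont=42.6748 V=43.1247[EX]; j=3 S=126.6641 intr=23.0059 cont=22.5560 V=23.0059[EX]; j=4 S=150.5820 intr=0.0000 cont=5.8129 V=5.8129[hold]; j=5 S=179.0162 intr=0.0000 cont=0.0000 V=0.0000[hold]  S*(5)=126.6641
k=4: j=0 S=82.1969 intr=67.4731 cont=67.0232 V=67.4731[EX]; j=1 S=97.7180 intr=51.9520 cont=51.5021 V=51.9520[EX]; j=2 S=116.1700 intr=33.5000 cont=33.0501 V=33.5000[EX]; j=3 S=138.1062 intr=11.5638 cont=14.4380 V=14.4380[hold]; j=4 S=164.1847 intr=0.0000 cont=2.9220 V=2.9220[hold]  S*(4)=116.1700
k=3: j=0 S=89.6221 intr=60.0479 cont=59.5980 V=60.0479[EX]; j=1 S=106.5453 intr=43.1247 cont=42.6748 V=43.1247[EX]; j=2 S=126.6641 intr=23.0059 cont=23.9768 V=23.9768[hold]; j=3 S=150.5820 intr=0.0000 cont=8.7021 V=8.7021[hold]  S*(3)=106.5453
k=2: j=0 S=97.7180 intr=51.9520 cont=51.5021 V=51.9520[EX]; j=1 S=116.1700 intr=33.5000 cont=33.5300 V=33.5300[hold]; j=2 S=138.1062 intr=11.5638 cont=16.3543 V=16.3543[hold]  S*(2)=97.7180
k=1: j=0 S=106.5453 intr=43.1247 cont=42.6896 V=43.1247[EX]; j=1 S=126.6641 intr=23.0059 cont=24.9391 V=24.9391[hold]  S*(1)=106.5453
k=0: j=0 S=116.1700 intr=33.5000 cont=34.0057 V=34.0057[hold]  S*(0)=-

price = 34.0057
boundary = - 106.5453 97.7180 106.5453 116.1700 126.6641
tree:
34.0057
43.1247 24.9391
51.9520 33.5300 16.3543
60.0479 43.1247 23.9768 8.7021
67.4731 51.9520 33.5000 14.4380 2.9220
74.2831 60.0479 43.1247 23.0059 5.8129 0.0000
80.5289 67.4731 51.9520 33.5000 11.5638 0.0000 0.0000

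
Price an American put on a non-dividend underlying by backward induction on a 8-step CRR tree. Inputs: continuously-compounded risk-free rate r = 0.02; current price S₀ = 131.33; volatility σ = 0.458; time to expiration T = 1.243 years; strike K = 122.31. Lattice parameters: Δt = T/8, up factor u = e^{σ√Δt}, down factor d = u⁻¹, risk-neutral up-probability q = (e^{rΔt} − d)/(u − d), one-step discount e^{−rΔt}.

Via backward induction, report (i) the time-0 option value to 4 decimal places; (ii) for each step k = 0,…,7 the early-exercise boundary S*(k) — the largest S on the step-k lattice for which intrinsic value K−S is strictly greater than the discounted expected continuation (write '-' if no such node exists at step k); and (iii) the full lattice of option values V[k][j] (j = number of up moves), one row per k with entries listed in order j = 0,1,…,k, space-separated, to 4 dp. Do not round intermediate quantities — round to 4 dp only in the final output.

price = 20.0371
boundary = - - - - 63.7891 53.2527 63.7891 76.4101
tree:
20.0371
27.5213 11.5109
36.6849 17.1018 5.1183
47.2424 24.7141 8.4076 1.3463
58.5209 34.5081 13.5463 2.5175 0.0000
69.0573 46.1542 21.2628 4.7076 0.0000 0.0000
77.8533 58.5209 32.1532 8.8030 0.0000 0.0000 0.0000
85.1964 69.0573 45.8999 16.4613 0.0000 0.0000 0.0000 0.0000
91.3266 77.8533 58.5209 30.7817 0.0000 0.0000 0.0000 0.0000 0.0000

Δt=0.15538, u=1.19786, d=0.83483, q=0.46356, disc=e^(-rΔt)=0.99690
k=8 terminal: V=max(K-S,0) → 91.3266 77.8533 58.5209 30.7817 0.0000 0.0000 0.0000 0.0000 0.0000
k=7: j=0 S=37.1136 intr=85.1964 cont=84.8169 V=85.1964[EX]; j=1 S=53.2527 intr=69.0573 cont=68.6778 V=69.0573[EX]; j=2 S=76.4101 intr=45.8999 cont=45.5204 V=45.8999[EX]; j=3 S=109.6376 intr=12.6724 cont=16.4613 V=16.4613[hold]; j=4 S=157.3143 intr=0.0000 cont=0.0000 V=0.0000[hold]; j=5 S=225.7237 intr=0.0000 cont=0.0000 V=0.0000[hold]; j=6 S=323.8813 intr=0.0000 cont=0.0000 V=0.0000[hold]; j=7 S=464.7235 intr=0.0000 cont=0.0000 V=0.0000[hold]  S*(7)=76.4101
k=6: j=0 S=44.4567 intr=77.8533 cont=77.4738 V=77.8533[EX]; j=1 S=63.7891 intr=58.5209 cont=58.1414 V=58.5209[EX]; j=2 S=91.5283 intr=30.7817 cont=32.1532 V=32.1532[hold]; j=3 S=131.3300 intr=0.0000 cont=8.8030 V=8.8030[hold]; j=4 S=188.4398 intr=0.0000 cont=0.0000 V=0.0000[hold]; j=5 S=270.3843 intr=0.0000 cont=0.0000 V=0.0000[hold]; j=6 S=387.9630 intr=0.0000 cont=0.0000 V=0.0000[hold]  S*(6)=63.7891
k=5: j=0 S=53.2527 intr=69.0573 cont=68.6778 V=69.0573[EX]; j=1 S=76.4101 intr=45.8999 cont=46.1542 V=46.1542[hold]; j=2 S=109.6376 intr=12.6724 cont=21.2628 V=21.2628[hold]; j=3 S=157.3143 intr=0.0000 cont=4.7076 V=4.7076[hold]; j=4 S=225.7237 intr=0.0000 cont=0.0000 V=0.0000[hold]; j=5 S=323.8813 intr=0.0000 cont=0.0000 V=0.0000[hold]  S*(5)=53.2527
k=4: j=0 S=63.7891 intr=58.5209 cont=58.2589 V=58.5209[EX]; j=1 S=91.5283 intr=30.7817 cont=34.5081 V=34.5081[hold]; j=2 S=131.3300 intr=0.0000 cont=13.5463 V=13.5463[hold]; j=3 S=188.4398 intr=0.0000 cont=2.5175 V=2.5175[hold]; j=4 S=270.3843 intr=0.0000 cont=0.0000 V=0.0000[hold]  S*(4)=63.7891
k=3: j=0 S=76.4101 intr=45.8999 cont=47.2424 V=47.2424[hold]; j=1 S=109.6376 intr=12.6724 cont=24.7141 V=24.7141[hold]; j=2 S=157.3143 intr=0.0000 cont=8.4076 V=8.4076[hold]; j=3 S=225.7237 intr=0.0000 cont=1.3463 V=1.3463[hold]  S*(3)=-
k=2: j=0 S=91.5283 intr=30.7817 cont=36.6849 V=36.6849[hold]; j=1 S=131.3300 intr=0.0000 cont=17.1018 V=17.1018[hold]; j=2 S=188.4398 intr=0.0000 cont=5.1183 V=5.1183[hold]  S*(2)=-
k=1: j=0 S=109.6376 intr=12.6724 cont=27.5213 V=27.5213[hold]; j=1 S=157.3143 intr=0.0000 cont=11.5109 V=11.5109[hold]  S*(1)=-
k=0: j=0 S=131.3300 intr=0.0000 cont=20.0371 V=20.0371[hold]  S*(0)=-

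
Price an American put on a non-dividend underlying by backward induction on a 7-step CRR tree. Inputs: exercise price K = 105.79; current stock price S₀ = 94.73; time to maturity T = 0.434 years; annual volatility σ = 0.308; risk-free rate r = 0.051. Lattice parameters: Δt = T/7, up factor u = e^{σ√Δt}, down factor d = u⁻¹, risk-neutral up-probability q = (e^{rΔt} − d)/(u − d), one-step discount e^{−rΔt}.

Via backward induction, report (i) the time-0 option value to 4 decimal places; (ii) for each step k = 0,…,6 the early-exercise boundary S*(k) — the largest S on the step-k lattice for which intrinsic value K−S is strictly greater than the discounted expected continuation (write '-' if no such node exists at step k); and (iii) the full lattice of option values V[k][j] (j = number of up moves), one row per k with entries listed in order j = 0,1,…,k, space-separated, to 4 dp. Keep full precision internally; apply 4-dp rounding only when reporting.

price = 13.7393
boundary = - - 81.2595 75.2606 81.2595 87.7366 94.7300
tree:
13.7393
18.6875 8.9069
24.5305 12.9966 4.8972
30.5294 18.2669 7.8392 2.0034
36.0855 24.5305 12.1552 3.5980 0.4307
41.2314 30.5294 18.0534 6.3682 0.8667 0.0000
45.9974 36.0855 24.5305 11.0600 1.7439 0.0000 0.0000
50.4115 41.2314 30.5294 18.0534 3.5092 0.0000 0.0000 0.0000

Δt=0.06200  u=1.07971  d=0.92618  q=0.50146  discount=0.99684
step 7 (expiry): payoffs max(K−S,0) = 50.4115 41.2314 30.5294 18.0534 3.5092 0.0000 0.0000 0.0000
step 6: (k=6,j=0): S=59.7926, (K−S)⁺=45.9974, hold=45.6634 ⇒ V=45.9974 exercise | (k=6,j=1): S=69.7045, (K−S)⁺=36.0855, hold=35.7515 ⇒ V=36.0855 exercise | (k=6,j=2): S=81.2595, (K−S)⁺=24.5305, hold=24.1965 ⇒ V=24.5305 exercise | (k=6,j=3): S=94.7300, (K−S)⁺=11.0600, hold=10.7260 ⇒ V=11.0600 exercise | (k=6,j=4): S=110.4335, (K−S)⁺=0.0000, hold=1.7439 ⇒ V=1.7439 continue | (k=6,j=5): S=128.7402, (K−S)⁺=0.0000, hold=0.0000 ⇒ V=0.0000 continue | (k=6,j=6): S=150.0816, (K−S)⁺=0.0000, hold=0.0000 ⇒ V=0.0000 continue  boundary S*=94.7300
step 5: (k=5,j=0): S=64.5586, (K−S)⁺=41.2314, hold=40.8974 ⇒ V=41.2314 exercise | (k=5,j=1): S=75.2606, (K−S)⁺=30.5294, hold=30.1954 ⇒ V=30.5294 exercise | (k=5,j=2): S=87.7366, (K−S)⁺=18.0534, hold=17.7194 ⇒ V=18.0534 exercise | (k=5,j=3): S=102.2808, (K−S)⁺=3.5092, hold=6.3682 ⇒ V=6.3682 continue | (k=5,j=4): S=119.2360, (K−S)⁺=0.0000, hold=0.8667 ⇒ V=0.8667 continue | (k=5,j=5): S=139.0019, (K−S)⁺=0.0000, hold=0.0000 ⇒ V=0.0000 continue  boundary S*=87.7366
step 4: (k=4,j=0): S=69.7045, (K−S)⁺=36.0855, hold=35.7515 ⇒ V=36.0855 exercise | (k=4,j=1): S=81.2595, (K−S)⁺=24.5305, hold=24.1965 ⇒ V=24.5305 exercise | (k=4,j=2): S=94.7300, (K−S)⁺=11.0600, hold=12.1552 ⇒ V=12.1552 continue | (k=4,j=3): S=110.4335, (K−S)⁺=0.0000, hold=3.5980 ⇒ V=3.5980 continue | (k=4,j=4): S=128.7402, (K−S)⁺=0.0000, hold=0.4307 ⇒ V=0.4307 continue  boundary S*=81.2595
step 3: (k=3,j=0): S=75.2606, (K−S)⁺=30.5294, hold=30.1954 ⇒ V=30.5294 exercise | (k=3,j=1): S=87.7366, (K−S)⁺=18.0534, hold=18.2669 ⇒ V=18.2669 continue | (k=3,j=2): S=102.2808, (K−S)⁺=3.5092, hold=7.8392 ⇒ V=7.8392 continue | (k=3,j=3): S=119.2360, (K−S)⁺=0.0000, hold=2.0034 ⇒ V=2.0034 continue  boundary S*=75.2606
step 2: (k=2,j=0): S=81.2595, (K−S)⁺=24.5305, hold=24.3032 ⇒ V=24.5305 exercise | (k=2,j=1): S=94.7300, (K−S)⁺=11.0600, hold=12.9966 ⇒ V=12.9966 continue | (k=2,j=2): S=110.4335, (K−S)⁺=0.0000, hold=4.8972 ⇒ V=4.8972 continue  boundary S*=81.2595
step 1: (k=1,j=0): S=87.7366, (K−S)⁺=18.0534, hold=18.6875 ⇒ V=18.6875 continue | (k=1,j=1): S=102.2808, (K−S)⁺=3.5092, hold=8.9069 ⇒ V=8.9069 continue  boundary S*=-
step 0: (k=0,j=0): S=94.7300, (K−S)⁺=11.0600, hold=13.7393 ⇒ V=13.7393 continue  boundary S*=-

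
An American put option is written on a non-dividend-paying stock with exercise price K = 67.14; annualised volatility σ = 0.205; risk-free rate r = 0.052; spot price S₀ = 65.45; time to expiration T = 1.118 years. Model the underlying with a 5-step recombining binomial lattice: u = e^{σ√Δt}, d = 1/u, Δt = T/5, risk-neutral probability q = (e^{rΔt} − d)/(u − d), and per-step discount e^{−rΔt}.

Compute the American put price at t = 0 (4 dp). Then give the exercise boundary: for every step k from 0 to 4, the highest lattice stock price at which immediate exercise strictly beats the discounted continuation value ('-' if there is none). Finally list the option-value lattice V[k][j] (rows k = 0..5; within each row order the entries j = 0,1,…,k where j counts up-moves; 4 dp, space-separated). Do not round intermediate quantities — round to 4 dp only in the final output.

price = 5.1809
boundary = - - 53.9152 48.9341 53.9152
tree:
5.1809
8.4525 2.4620
13.2248 4.5060 0.7463
18.2059 7.9451 1.6273 0.0000
22.7267 13.2248 3.5482 0.0000 0.0000
26.8299 18.2059 7.7367 0.0000 0.0000 0.0000

Δt=0.22360, u=1.10179, d=0.90761, q=0.53601, disc=e^(-rΔt)=0.98844
k=5 terminal: V=max(K-S,0) → 26.8299 18.2059 7.7367 0.0000 0.0000 0.0000
k=4: j=0 S=44.4133 intr=22.7267 cont=21.9506 V=22.7267[EX]; j=1 S=53.9152 intr=13.2248 cont=12.4487 V=13.2248[EX]; j=2 S=65.4500 intr=1.6900 cont=3.5482 V=3.5482[hold]; j=3 S=79.4526 intr=0.0000 cont=0.0000 V=0.0000[hold]; j=4 S=96.4510 intr=0.0000 cont=0.0000 V=0.0000[hold]  S*(4)=53.9152
k=3: j=0 S=48.9341 intr=18.2059 cont=17.4297 V=18.2059[EX]; j=1 S=59.4033 intr=7.7367 cont=7.9451 V=7.9451[hold]; j=2 S=72.1122 intr=0.0000 cont=1.6273 V=1.6273[hold]; j=3 S=87.5402 intr=0.0000 cont=0.0000 V=0.0000[hold]  S*(3)=48.9341
k=2: j=0 S=53.9152 intr=13.2248 cont=12.5591 V=13.2248[EX]; j=1 S=65.4500 intr=1.6900 cont=4.5060 V=4.5060[hold]; j=2 S=79.4526 intr=0.0000 cont=0.7463 V=0.7463[hold]  S*(2)=53.9152
k=1: j=0 S=59.4033 intr=7.7367 cont=8.4525 V=8.4525[hold]; j=1 S=72.1122 intr=0.0000 cont=2.4620 V=2.4620[hold]  S*(1)=-
k=0: j=0 S=65.4500 intr=1.6900 cont=5.1809 V=5.1809[hold]  S*(0)=-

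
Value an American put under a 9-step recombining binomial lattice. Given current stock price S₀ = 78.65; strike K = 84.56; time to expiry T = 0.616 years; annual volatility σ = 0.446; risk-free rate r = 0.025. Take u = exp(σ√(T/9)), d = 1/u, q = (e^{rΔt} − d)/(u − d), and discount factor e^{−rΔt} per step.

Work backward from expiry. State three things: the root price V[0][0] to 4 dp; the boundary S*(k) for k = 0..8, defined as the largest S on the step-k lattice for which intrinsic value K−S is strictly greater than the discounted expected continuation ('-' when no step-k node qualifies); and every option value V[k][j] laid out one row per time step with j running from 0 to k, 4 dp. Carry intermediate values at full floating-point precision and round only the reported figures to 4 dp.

params: Δt=0.06844 u=1.12376 d=0.88987 q=0.47818 e^(-rΔt)=0.99829
t_9 payoffs: 57.0412 49.8081 40.6739 29.1388 14.5719 0.0000 0.0000 0.0000 0.0000 0.0000
t_8: node(8,0) S=30.9246 payoff=53.6354 vs cont=53.4908 → 53.6354 [stop]  node(8,1) S=39.0528 payoff=45.5072 vs cont=45.3626 → 45.5072 [stop]  node(8,2) S=49.3175 payoff=35.2425 vs cont=35.0979 → 35.2425 [stop]  node(8,3) S=62.2802 payoff=22.2798 vs cont=22.1352 → 22.2798 [stop]  node(8,4) S=78.6500 payoff=5.9100 vs cont=7.5908 → 7.5908 [wait]  node(8,5) S=99.3225 payoff=0.0000 vs cont=0.0000 → 0.0000 [wait]  node(8,6) S=125.4285 payoff=0.0000 vs cont=0.0000 → 0.0000 [wait]  node(8,7) S=158.3962 payoff=0.0000 vs cont=0.0000 → 0.0000 [wait]  node(8,8) S=200.0293 payoff=0.0000 vs cont=0.0000 → 0.0000 [wait]  ⇒ S*(8)=62.2802
t_7: node(7,0) S=34.7519 payoff=49.8081 vs cont=49.6636 → 49.8081 [stop]  node(7,1) S=43.8861 payoff=40.6739 vs cont=40.5293 → 40.6739 [stop]  node(7,2) S=55.4212 payoff=29.1388 vs cont=28.9943 → 29.1388 [stop]  node(7,3) S=69.9881 payoff=14.5719 vs cont=15.2297 → 15.2297 [wait]  node(7,4) S=88.3839 payoff=0.0000 vs cont=3.9542 → 3.9542 [wait]  node(7,5) S=111.6148 payoff=0.0000 vs cont=0.0000 → 0.0000 [wait]  node(7,6) S=140.9518 payoff=0.0000 vs cont=0.0000 → 0.0000 [wait]  node(7,7) S=177.9997 payoff=0.0000 vs cont=0.0000 → 0.0000 [wait]  ⇒ S*(7)=55.4212
t_6: node(6,0) S=39.0528 payoff=45.5072 vs cont=45.3626 → 45.5072 [stop]  node(6,1) S=49.3175 payoff=35.2425 vs cont=35.0979 → 35.2425 [stop]  node(6,2) S=62.2802 payoff=22.2798 vs cont=22.4492 → 22.4492 [wait]  node(6,3) S=78.6500 payoff=5.9100 vs cont=9.8211 → 9.8211 [wait]  node(6,4) S=99.3225 payoff=0.0000 vs cont=2.0599 → 2.0599 [wait]  node(6,5) S=125.4285 payoff=0.0000 vs cont=0.0000 → 0.0000 [wait]  node(6,6) S=158.3962 payoff=0.0000 vs cont=0.0000 → 0.0000 [wait]  ⇒ S*(6)=49.3175
t_5: node(5,0) S=43.8861 payoff=40.6739 vs cont=40.5293 → 40.6739 [stop]  node(5,1) S=55.4212 payoff=29.1388 vs cont=29.0752 → 29.1388 [stop]  node(5,2) S=69.9881 payoff=14.5719 vs cont=16.3826 → 16.3826 [wait]  node(5,3) S=88.3839 payoff=0.0000 vs cont=6.0994 → 6.0994 [wait]  node(5,4) S=111.6148 payoff=0.0000 vs cont=1.0730 → 1.0730 [wait]  node(5,5) S=140.9518 payoff=0.0000 vs cont=0.0000 → 0.0000 [wait]  ⇒ S*(5)=55.4212
t_4: node(4,0) S=49.3175 payoff=35.2425 vs cont=35.0979 → 35.2425 [stop]  node(4,1) S=62.2802 payoff=22.2798 vs cont=22.9996 → 22.9996 [wait]  node(4,2) S=78.6500 payoff=5.9100 vs cont=11.4457 → 11.4457 [wait]  node(4,3) S=99.3225 payoff=0.0000 vs cont=3.6895 → 3.6895 [wait]  node(4,4) S=125.4285 payoff=0.0000 vs cont=0.5590 → 0.5590 [wait]  ⇒ S*(4)=49.3175
t_3: node(3,0) S=55.4212 payoff=29.1388 vs cont=29.3379 → 29.3379 [wait]  node(3,1) S=69.9881 payoff=14.5719 vs cont=17.4448 → 17.4448 [wait]  node(3,2) S=88.3839 payoff=0.0000 vs cont=7.7236 → 7.7236 [wait]  node(3,3) S=111.6148 payoff=0.0000 vs cont=2.1888 → 2.1888 [wait]  ⇒ S*(3)=-
t_2: node(2,0) S=62.2802 payoff=22.2798 vs cont=23.6104 → 23.6104 [wait]  node(2,1) S=78.6500 payoff=5.9100 vs cont=12.7744 → 12.7744 [wait]  node(2,2) S=99.3225 payoff=0.0000 vs cont=5.0683 → 5.0683 [wait]  ⇒ S*(2)=-
t_1: node(1,0) S=69.9881 payoff=14.5719 vs cont=18.3973 → 18.3973 [wait]  node(1,1) S=88.3839 payoff=0.0000 vs cont=9.0739 → 9.0739 [wait]  ⇒ S*(1)=-
t_0: node(0,0) S=78.6500 payoff=5.9100 vs cont=13.9152 → 13.9152 [wait]  ⇒ S*(0)=-

price = 13.9152
boundary = - - - - 49.3175 55.4212 49.3175 55.4212 62.2802
tree:
13.9152
18.3973 9.0739
23.6104 12.7744 5.0683
29.3379 17.4448 7.7236 2.1888
35.2425 22.9996 11.4457 3.6895 0.5590
40.6739 29.1388 16.3826 6.0994 1.0730 0.0000
45.5072 35.2425 22.4492 9.8211 2.0599 0.0000 0.0000
49.8081 40.6739 29.1388 15.2297 3.9542 0.0000 0.0000 0.0000
53.6354 45.5072 35.2425 22.2798 7.5908 0.0000 0.0000 0.0000 0.0000
57.0412 49.8081 40.6739 29.1388 14.5719 0.0000 0.0000 0.0000 0.0000 0.0000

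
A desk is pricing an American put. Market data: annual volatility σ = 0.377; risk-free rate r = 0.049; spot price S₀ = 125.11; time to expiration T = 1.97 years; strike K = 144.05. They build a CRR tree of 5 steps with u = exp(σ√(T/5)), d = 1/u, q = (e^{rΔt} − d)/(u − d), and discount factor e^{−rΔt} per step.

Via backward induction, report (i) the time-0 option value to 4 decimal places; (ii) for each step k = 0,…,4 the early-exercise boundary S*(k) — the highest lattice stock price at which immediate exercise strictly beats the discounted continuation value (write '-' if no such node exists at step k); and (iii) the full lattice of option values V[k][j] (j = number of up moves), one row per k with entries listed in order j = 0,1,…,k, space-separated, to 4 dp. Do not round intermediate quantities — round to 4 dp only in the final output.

params: Δt=0.39400 u=1.26699 d=0.78927 q=0.48192 e^(-rΔt)=0.98088
t_5 payoffs: 105.7293 82.5356 45.3038 0.0000 0.0000 0.0000
t_4: node(4,0) S=48.5518 payoff=95.4982 vs cont=92.7439 → 95.4982 [stop]  node(4,1) S=77.9379 payoff=66.1121 vs cont=63.3578 → 66.1121 [stop]  node(4,2) S=125.1100 payoff=18.9400 vs cont=23.0222 → 23.0222 [wait]  node(4,3) S=200.8332 payoff=0.0000 vs cont=0.0000 → 0.0000 [wait]  node(4,4) S=322.3881 payoff=0.0000 vs cont=0.0000 → 0.0000 [wait]  ⇒ S*(4)=77.9379
t_3: node(3,0) S=61.5144 payoff=82.5356 vs cont=79.7812 → 82.5356 [stop]  node(3,1) S=98.7462 payoff=45.3038 vs cont=44.4792 → 45.3038 [stop]  node(3,2) S=158.5126 payoff=0.0000 vs cont=11.6993 → 11.6993 [wait]  node(3,3) S=254.4528 payoff=0.0000 vs cont=0.0000 → 0.0000 [wait]  ⇒ S*(3)=98.7462
t_2: node(2,0) S=77.9379 payoff=66.1121 vs cont=63.3578 → 66.1121 [stop]  node(2,1) S=125.1100 payoff=18.9400 vs cont=28.5525 → 28.5525 [wait]  node(2,2) S=200.8332 payoff=0.0000 vs cont=5.9453 → 5.9453 [wait]  ⇒ S*(2)=77.9379
t_1: node(1,0) S=98.7462 payoff=45.3038 vs cont=47.0934 → 47.0934 [wait]  node(1,1) S=158.5126 payoff=0.0000 vs cont=17.3200 → 17.3200 [wait]  ⇒ S*(1)=-
t_0: node(0,0) S=125.1100 payoff=18.9400 vs cont=32.1188 → 32.1188 [wait]  ⇒ S*(0)=-

price = 32.1188
boundary = - - 77.9379 98.7462 77.9379
tree:
32.1188
47.0934 17.3200
66.1121 28.5525 5.9453
82.5356 45.3038 11.6993 0.0000
95.4982 66.1121 23.0222 0.0000 0.0000
105.7293 82.5356 45.3038 0.0000 0.0000 0.0000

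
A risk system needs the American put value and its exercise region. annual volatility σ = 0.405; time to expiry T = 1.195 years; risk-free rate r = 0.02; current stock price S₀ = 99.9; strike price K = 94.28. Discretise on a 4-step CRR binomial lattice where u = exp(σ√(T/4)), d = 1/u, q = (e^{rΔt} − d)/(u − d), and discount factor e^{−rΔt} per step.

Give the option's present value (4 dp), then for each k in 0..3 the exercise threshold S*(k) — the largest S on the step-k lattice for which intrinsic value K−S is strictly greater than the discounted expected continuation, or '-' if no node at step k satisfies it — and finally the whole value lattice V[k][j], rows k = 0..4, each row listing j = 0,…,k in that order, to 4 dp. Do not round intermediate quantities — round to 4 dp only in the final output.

price = 13.1173
boundary = - - - 51.4224
tree:
13.1173
20.3824 4.7018
30.4651 8.7320 0.0000
42.8576 16.2164 0.0000 0.0000
53.0688 30.1162 0.0000 0.0000 0.0000

params: Δt=0.29875 u=1.24778 d=0.80142 q=0.45831 e^(-rΔt)=0.99404
t_4 payoffs: 53.0688 30.1162 0.0000 0.0000 0.0000
t_3: node(3,0) S=51.4224 payoff=42.8576 vs cont=42.2959 → 42.8576 [stop]  node(3,1) S=80.0623 payoff=14.2177 vs cont=16.2164 → 16.2164 [wait]  node(3,2) S=124.6531 payoff=0.0000 vs cont=0.0000 → 0.0000 [wait]  node(3,3) S=194.0789 payoff=0.0000 vs cont=0.0000 → 0.0000 [wait]  ⇒ S*(3)=51.4224
t_2: node(2,0) S=64.1638 payoff=30.1162 vs cont=30.4651 → 30.4651 [wait]  node(2,1) S=99.9000 payoff=0.0000 vs cont=8.7320 → 8.7320 [wait]  node(2,2) S=155.5395 payoff=0.0000 vs cont=0.0000 → 0.0000 [wait]  ⇒ S*(2)=-
t_1: node(1,0) S=80.0623 payoff=14.2177 vs cont=20.3824 → 20.3824 [wait]  node(1,1) S=124.6531 payoff=0.0000 vs cont=4.7018 → 4.7018 [wait]  ⇒ S*(1)=-
t_0: node(0,0) S=99.9000 payoff=0.0000 vs cont=13.1173 → 13.1173 [wait]  ⇒ S*(0)=-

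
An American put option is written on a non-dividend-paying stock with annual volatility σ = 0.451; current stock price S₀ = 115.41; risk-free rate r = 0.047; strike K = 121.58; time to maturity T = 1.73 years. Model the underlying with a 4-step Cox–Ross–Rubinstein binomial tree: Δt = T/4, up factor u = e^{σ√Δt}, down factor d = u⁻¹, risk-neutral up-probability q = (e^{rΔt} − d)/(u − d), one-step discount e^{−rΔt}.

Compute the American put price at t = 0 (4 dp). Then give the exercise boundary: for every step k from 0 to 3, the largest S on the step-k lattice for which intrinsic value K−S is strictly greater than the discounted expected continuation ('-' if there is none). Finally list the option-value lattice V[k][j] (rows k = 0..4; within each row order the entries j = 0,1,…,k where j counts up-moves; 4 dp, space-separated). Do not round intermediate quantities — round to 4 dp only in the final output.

price = 26.2353
boundary = - - 63.7707 85.7891
tree:
26.2353
39.7621 11.5582
57.8093 20.3923 1.7243
74.1766 35.7909 3.2617 0.0000
86.3431 57.8093 6.1700 0.0000 0.0000

Δt=0.43250, u=1.34528, d=0.74334, q=0.46051, disc=e^(-rΔt)=0.97988
k=4 terminal: V=max(K-S,0) → 86.3431 57.8093 6.1700 0.0000 0.0000
k=3: j=0 S=47.4034 intr=74.1766 cont=71.7301 V=74.1766[EX]; j=1 S=85.7891 intr=35.7909 cont=33.3444 V=35.7909[EX]; j=2 S=155.2583 intr=0.0000 cont=3.2617 V=3.2617[hold]; j=3 S=280.9812 intr=0.0000 cont=0.0000 V=0.0000[hold]  S*(3)=85.7891
k=2: j=0 S=63.7707 intr=57.8093 cont=55.3629 V=57.8093[EX]; j=1 S=115.4100 intr=6.1700 cont=20.3923 V=20.3923[hold]; j=2 S=208.8652 intr=0.0000 cont=1.7243 V=1.7243[hold]  S*(2)=63.7707
k=1: j=0 S=85.7891 intr=35.7909 cont=39.7621 V=39.7621[hold]; j=1 S=155.2583 intr=0.0000 cont=11.5582 V=11.5582[hold]  S*(1)=-
k=0: j=0 S=115.4100 intr=6.1700 cont=26.2353 V=26.2353[hold]  S*(0)=-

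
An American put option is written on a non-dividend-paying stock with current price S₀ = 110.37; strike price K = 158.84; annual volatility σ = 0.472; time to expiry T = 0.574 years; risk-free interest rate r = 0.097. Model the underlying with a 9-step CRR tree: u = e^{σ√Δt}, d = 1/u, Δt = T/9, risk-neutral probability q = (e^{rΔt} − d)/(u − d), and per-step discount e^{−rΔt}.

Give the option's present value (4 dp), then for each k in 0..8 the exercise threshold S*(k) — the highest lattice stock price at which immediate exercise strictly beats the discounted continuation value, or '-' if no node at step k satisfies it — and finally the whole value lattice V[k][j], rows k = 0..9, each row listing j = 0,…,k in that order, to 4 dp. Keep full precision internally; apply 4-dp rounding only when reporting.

price = 48.7844
boundary = - 97.9677 110.3700 97.9677 110.3700 97.9677 110.3700 124.3423 140.0835
tree:
48.7844
60.8723 37.1216
71.8809 48.4700 26.0638
81.6525 60.8723 36.2192 16.0790
90.3260 71.8809 48.4700 24.2340 8.0003
98.0249 81.6525 60.8723 35.1315 13.4728 2.5442
104.8587 90.3260 71.8809 48.4700 22.0283 4.9549 0.1284
110.9246 98.0249 81.6525 60.8723 34.4977 9.6437 0.2564 0.0000
116.3088 104.8587 90.3260 71.8809 48.4700 18.7565 0.5120 0.0000 0.0000
121.0880 110.9246 98.0249 81.6525 60.8723 34.4977 1.0226 0.0000 0.0000 0.0000

params: Δt=0.06378 u=1.12660 d=0.88763 q=0.49620 e^(-rΔt)=0.99383
t_9 payoffs: 121.0880 110.9246 98.0249 81.6525 60.8723 34.4977 1.0226 0.0000 0.0000 0.0000
t_8: node(8,0) S=42.5312 payoff=116.3088 vs cont=115.3292 → 116.3088 [stop]  node(8,1) S=53.9813 payoff=104.8587 vs cont=103.8791 → 104.8587 [stop]  node(8,2) S=68.5140 payoff=90.3260 vs cont=89.3464 → 90.3260 [stop]  node(8,3) S=86.9591 payoff=71.8809 vs cont=70.9013 → 71.8809 [stop]  node(8,4) S=110.3700 payoff=48.4700 vs cont=47.4904 → 48.4700 [stop]  node(8,5) S=140.0835 payoff=18.7565 vs cont=17.7769 → 18.7565 [stop]  node(8,6) S=177.7964 payoff=0.0000 vs cont=0.5120 → 0.5120 [wait]  node(8,7) S=225.6622 payoff=0.0000 vs cont=0.0000 → 0.0000 [wait]  node(8,8) S=286.4143 payoff=0.0000 vs cont=0.0000 → 0.0000 [wait]  ⇒ S*(8)=140.0835
t_7: node(7,0) S=47.9154 payoff=110.9246 vs cont=109.9450 → 110.9246 [stop]  node(7,1) S=60.8151 payoff=98.0249 vs cont=97.0453 → 98.0249 [stop]  node(7,2) S=77.1875 payoff=81.6525 vs cont=80.6728 → 81.6525 [stop]  node(7,3) S=97.9677 payoff=60.8723 vs cont=59.8926 → 60.8723 [stop]  node(7,4) S=124.3423 payoff=34.4977 vs cont=33.5180 → 34.4977 [stop]  node(7,5) S=157.8174 payoff=1.0226 vs cont=9.6437 → 9.6437 [wait]  node(7,6) S=200.3045 payoff=0.0000 vs cont=0.2564 → 0.2564 [wait]  node(7,7) S=254.2300 payoff=0.0000 vs cont=0.0000 → 0.0000 [wait]  ⇒ S*(7)=124.3423
t_6: node(6,0) S=53.9813 payoff=104.8587 vs cont=103.8791 → 104.8587 [stop]  node(6,1) S=68.5140 payoff=90.3260 vs cont=89.3464 → 90.3260 [stop]  node(6,2) S=86.9591 payoff=71.8809 vs cont=70.9013 → 71.8809 [stop]  node(6,3) S=110.3700 payoff=48.4700 vs cont=47.4904 → 48.4700 [stop]  node(6,4) S=140.0835 payoff=18.7565 vs cont=22.0283 → 22.0283 [wait]  node(6,5) S=177.7964 payoff=0.0000 vs cont=4.9549 → 4.9549 [wait]  node(6,6) S=225.6622 payoff=0.0000 vs cont=0.1284 → 0.1284 [wait]  ⇒ S*(6)=110.3700
t_5: node(5,0) S=60.8151 payoff=98.0249 vs cont=97.0453 → 98.0249 [stop]  node(5,1) S=77.1875 payoff=81.6525 vs cont=80.6728 → 81.6525 [stop]  node(5,2) S=97.9677 payoff=60.8723 vs cont=59.8926 → 60.8723 [stop]  node(5,3) S=124.3423 payoff=34.4977 vs cont=35.1315 → 35.1315 [wait]  node(5,4) S=157.8174 payoff=1.0226 vs cont=13.4728 → 13.4728 [wait]  node(5,5) S=200.3045 payoff=0.0000 vs cont=2.5442 → 2.5442 [wait]  ⇒ S*(5)=97.9677
t_4: node(4,0) S=68.5140 payoff=90.3260 vs cont=89.3464 → 90.3260 [stop]  node(4,1) S=86.9591 payoff=71.8809 vs cont=70.9013 → 71.8809 [stop]  node(4,2) S=110.3700 payoff=48.4700 vs cont=47.8030 → 48.4700 [stop]  node(4,3) S=140.0835 payoff=18.7565 vs cont=24.2340 → 24.2340 [wait]  node(4,4) S=177.7964 payoff=0.0000 vs cont=8.0003 → 8.0003 [wait]  ⇒ S*(4)=110.3700
t_3: node(3,0) S=77.1875 payoff=81.6525 vs cont=80.6728 → 81.6525 [stop]  node(3,1) S=97.9677 payoff=60.8723 vs cont=59.8926 → 60.8723 [stop]  node(3,2) S=124.3423 payoff=34.4977 vs cont=36.2192 → 36.2192 [wait]  node(3,3) S=157.8174 payoff=1.0226 vs cont=16.0790 → 16.0790 [wait]  ⇒ S*(3)=97.9677
t_2: node(2,0) S=86.9591 payoff=71.8809 vs cont=70.9013 → 71.8809 [stop]  node(2,1) S=110.3700 payoff=48.4700 vs cont=48.3394 → 48.4700 [stop]  node(2,2) S=140.0835 payoff=18.7565 vs cont=26.0638 → 26.0638 [wait]  ⇒ S*(2)=110.3700
t_1: node(1,0) S=97.9677 payoff=60.8723 vs cont=59.8926 → 60.8723 [stop]  node(1,1) S=124.3423 payoff=34.4977 vs cont=37.1216 → 37.1216 [wait]  ⇒ S*(1)=97.9677
t_0: node(0,0) S=110.3700 payoff=48.4700 vs cont=48.7844 → 48.7844 [wait]  ⇒ S*(0)=-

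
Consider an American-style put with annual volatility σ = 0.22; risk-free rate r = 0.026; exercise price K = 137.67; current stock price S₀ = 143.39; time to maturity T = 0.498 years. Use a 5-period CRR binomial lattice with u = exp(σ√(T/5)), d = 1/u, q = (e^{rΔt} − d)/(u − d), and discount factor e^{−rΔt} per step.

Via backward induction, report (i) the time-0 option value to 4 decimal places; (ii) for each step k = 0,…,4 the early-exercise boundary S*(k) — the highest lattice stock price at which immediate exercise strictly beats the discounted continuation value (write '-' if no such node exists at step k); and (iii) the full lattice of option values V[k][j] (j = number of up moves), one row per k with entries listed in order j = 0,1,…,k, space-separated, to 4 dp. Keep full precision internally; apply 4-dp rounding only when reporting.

params: Δt=0.09960 u=1.07190 d=0.93292 q=0.50131 e^(-rΔt)=0.99741
t_5 payoffs: 36.3368 21.2417 3.8979 0.0000 0.0000 0.0000
t_4: node(4,0) S=108.6188 payoff=29.0512 vs cont=28.6951 → 29.0512 [stop]  node(4,1) S=124.7993 payoff=12.8707 vs cont=12.5147 → 12.8707 [stop]  node(4,2) S=143.3900 payoff=0.0000 vs cont=1.9388 → 1.9388 [wait]  node(4,3) S=164.7501 payoff=0.0000 vs cont=0.0000 → 0.0000 [wait]  node(4,4) S=189.2921 payoff=0.0000 vs cont=0.0000 → 0.0000 [wait]  ⇒ S*(4)=124.7993
t_3: node(3,0) S=116.4283 payoff=21.2417 vs cont=20.8856 → 21.2417 [stop]  node(3,1) S=133.7721 payoff=3.8979 vs cont=7.3714 → 7.3714 [wait]  node(3,2) S=153.6994 payoff=0.0000 vs cont=0.9644 → 0.9644 [wait]  node(3,3) S=176.5953 payoff=0.0000 vs cont=0.0000 → 0.0000 [wait]  ⇒ S*(3)=116.4283
t_2: node(2,0) S=124.7993 payoff=12.8707 vs cont=14.2515 → 14.2515 [wait]  node(2,1) S=143.3900 payoff=0.0000 vs cont=4.1488 → 4.1488 [wait]  node(2,2) S=164.7501 payoff=0.0000 vs cont=0.4797 → 0.4797 [wait]  ⇒ S*(2)=-
t_1: node(1,0) S=133.7721 payoff=3.8979 vs cont=9.1631 → 9.1631 [wait]  node(1,1) S=153.6994 payoff=0.0000 vs cont=2.3035 → 2.3035 [wait]  ⇒ S*(1)=-
t_0: node(0,0) S=143.3900 payoff=0.0000 vs cont=5.7095 → 5.7095 [wait]  ⇒ S*(0)=-

price = 5.7095
boundary = - - - 116.4283 124.7993
tree:
5.7095
9.1631 2.3035
14.2515 4.1488 0.4797
21.2417 7.3714 0.9644 0.0000
29.0512 12.8707 1.9388 0.0000 0.0000
36.3368 21.2417 3.8979 0.0000 0.0000 0.0000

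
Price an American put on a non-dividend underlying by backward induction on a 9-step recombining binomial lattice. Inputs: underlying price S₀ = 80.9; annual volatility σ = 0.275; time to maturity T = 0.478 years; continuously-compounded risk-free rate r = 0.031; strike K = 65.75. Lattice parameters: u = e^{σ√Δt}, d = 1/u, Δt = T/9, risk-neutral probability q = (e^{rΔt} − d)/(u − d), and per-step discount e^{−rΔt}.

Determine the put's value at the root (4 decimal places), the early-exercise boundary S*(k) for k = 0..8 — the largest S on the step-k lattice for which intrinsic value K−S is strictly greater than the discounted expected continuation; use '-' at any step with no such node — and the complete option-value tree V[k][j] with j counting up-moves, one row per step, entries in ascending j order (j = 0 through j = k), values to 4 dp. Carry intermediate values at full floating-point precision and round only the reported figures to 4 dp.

Δt=0.05311, u=1.06543, d=0.93859, q=0.49715, disc=e^(-rΔt)=0.99835
k=9 terminal: V=max(K-S,0) → 20.0166 13.8364 6.8210 0.0000 0.0000 0.0000 0.0000 0.0000 0.0000 0.0000
k=8: j=0 S=48.7256 intr=17.0244 cont=16.9162 V=17.0244[EX]; j=1 S=55.3102 intr=10.4398 cont=10.3316 V=10.4398[EX]; j=2 S=62.7846 intr=2.9654 cont=3.4243 V=3.4243[hold]; j=3 S=71.2690 intr=0.0000 cont=0.0000 V=0.0000[hold]; j=4 S=80.9000 intr=0.0000 cont=0.0000 V=0.0000[hold]; j=5 S=91.8325 intr=0.0000 cont=0.0000 V=0.0000[hold]; j=6 S=104.2423 intr=0.0000 cont=0.0000 V=0.0000[hold]; j=7 S=118.3292 intr=0.0000 cont=0.0000 V=0.0000[hold]; j=8 S=134.3197 intr=0.0000 cont=0.0000 V=0.0000[hold]  S*(8)=55.3102
k=7: j=0 S=51.9136 intr=13.8364 cont=13.7282 V=13.8364[EX]; j=1 S=58.9290 intr=6.8210 cont=6.9406 V=6.9406[hold]; j=2 S=66.8924 intr=0.0000 cont=1.7191 V=1.7191[hold]; j=3 S=75.9320 intr=0.0000 cont=0.0000 V=0.0000[hold]; j=4 S=86.1931 intr=0.0000 cont=0.0000 V=0.0000[hold]; j=5 S=97.8408 intr=0.0000 cont=0.0000 V=0.0000[hold]; j=6 S=111.0626 intr=0.0000 cont=0.0000 V=0.0000[hold]; j=7 S=126.0711 intr=0.0000 cont=0.0000 V=0.0000[hold]  S*(7)=51.9136
k=6: j=0 S=55.3102 intr=10.4398 cont=10.3910 V=10.4398[EX]; j=1 S=62.7846 intr=2.9654 cont=4.3375 V=4.3375[hold]; j=2 S=71.2690 intr=0.0000 cont=0.8630 V=0.8630[hold]; j=3 S=80.9000 intr=0.0000 cont=0.0000 V=0.0000[hold]; j=4 S=91.8325 intr=0.0000 cont=0.0000 V=0.0000[hold]; j=5 S=104.2423 intr=0.0000 cont=0.0000 V=0.0000[hold]; j=6 S=118.3292 intr=0.0000 cont=0.0000 V=0.0000[hold]  S*(6)=55.3102
k=5: j=0 S=58.9290 intr=6.8210 cont=7.3939 V=7.3939[hold]; j=1 S=66.8924 intr=0.0000 cont=2.6059 V=2.6059[hold]; j=2 S=75.9320 intr=0.0000 cont=0.4332 V=0.4332[hold]; j=3 S=86.1931 intr=0.0000 cont=0.0000 V=0.0000[hold]; j=4 S=97.8408 intr=0.0000 cont=0.0000 V=0.0000[hold]; j=5 S=111.0626 intr=0.0000 cont=0.0000 V=0.0000[hold]  S*(5)=-
k=4: j=0 S=62.7846 intr=2.9654 cont=5.0052 V=5.0052[hold]; j=1 S=71.2690 intr=0.0000 cont=1.5232 V=1.5232[hold]; j=2 S=80.9000 intr=0.0000 cont=0.2175 V=0.2175[hold]; j=3 S=91.8325 intr=0.0000 cont=0.0000 V=0.0000[hold]; j=4 S=104.2423 intr=0.0000 cont=0.0000 V=0.0000[hold]  S*(4)=-
k=3: j=0 S=66.8924 intr=0.0000 cont=3.2688 V=3.2688[hold]; j=1 S=75.9320 intr=0.0000 cont=0.8726 V=0.8726[hold]; j=2 S=86.1931 intr=0.0000 cont=0.1092 V=0.1092[hold]; j=3 S=97.8408 intr=0.0000 cont=0.0000 V=0.0000[hold]  S*(3)=-
k=2: j=0 S=71.2690 intr=0.0000 cont=2.0741 V=2.0741[hold]; j=1 S=80.9000 intr=0.0000 cont=0.4923 V=0.4923[hold]; j=2 S=91.8325 intr=0.0000 cont=0.0548 V=0.0548[hold]  S*(2)=-
k=1: j=0 S=75.9320 intr=0.0000 cont=1.2856 V=1.2856[hold]; j=1 S=86.1931 intr=0.0000 cont=0.2743 V=0.2743[hold]  S*(1)=-
k=0: j=0 S=80.9000 intr=0.0000 cont=0.7816 V=0.7816[hold]  S*(0)=-

price = 0.7816
boundary = - - - - - - 55.3102 51.9136 55.3102
tree:
0.7816
1.2856 0.2743
2.0741 0.4923 0.0548
3.2688 0.8726 0.1092 0.0000
5.0052 1.5232 0.2175 0.0000 0.0000
7.3939 2.6059 0.4332 0.0000 0.0000 0.0000
10.4398 4.3375 0.8630 0.0000 0.0000 0.0000 0.0000
13.8364 6.9406 1.7191 0.0000 0.0000 0.0000 0.0000 0.0000
17.0244 10.4398 3.4243 0.0000 0.0000 0.0000 0.0000 0.0000 0.0000
20.0166 13.8364 6.8210 0.0000 0.0000 0.0000 0.0000 0.0000 0.0000 0.0000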